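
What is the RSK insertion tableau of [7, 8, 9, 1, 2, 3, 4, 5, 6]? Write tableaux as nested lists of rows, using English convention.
Insert 7: appended to row 1. P = [[7]].
Insert 8: appended to row 1. P = [[7, 8]].
Insert 9: appended to row 1. P = [[7, 8, 9]].
Insert 1: 1 bumps 7 from row 1; 7 starts row 2. P = [[1, 8, 9], [7]].
Insert 2: 2 bumps 8 from row 1; 8 appends to row 2. P = [[1, 2, 9], [7, 8]].
Insert 3: 3 bumps 9 from row 1; 9 appends to row 2. P = [[1, 2, 3], [7, 8, 9]].
Insert 4: appended to row 1. P = [[1, 2, 3, 4], [7, 8, 9]].
Insert 5: appended to row 1. P = [[1, 2, 3, 4, 5], [7, 8, 9]].
Insert 6: appended to row 1. P = [[1, 2, 3, 4, 5, 6], [7, 8, 9]].

So P = [[1, 2, 3, 4, 5, 6], [7, 8, 9]].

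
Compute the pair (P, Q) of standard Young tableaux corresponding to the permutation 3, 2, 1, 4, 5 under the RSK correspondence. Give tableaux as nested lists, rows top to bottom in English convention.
Insert each entry of the permutation into P by Schensted row insertion, recording in Q the position of each new cell.

Insert 3: appended to row 1. P = [[3]].
Insert 2: 2 bumps 3 from row 1; 3 starts row 2. P = [[2], [3]].
Insert 1: 1 bumps 2 from row 1; 2 bumps 3 from row 2; 3 starts row 3. P = [[1], [2], [3]].
Insert 4: appended to row 1. P = [[1, 4], [2], [3]].
Insert 5: appended to row 1. P = [[1, 4, 5], [2], [3]].

So P = [[1, 4, 5], [2], [3]], Q = [[1, 4, 5], [2], [3]].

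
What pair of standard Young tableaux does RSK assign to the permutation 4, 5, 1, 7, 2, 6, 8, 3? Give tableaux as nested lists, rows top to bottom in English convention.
P = [[1, 2, 3, 8], [4, 5, 6], [7]], Q = [[1, 2, 4, 7], [3, 5, 6], [8]]

Insert each entry of the permutation into P by Schensted row insertion, recording in Q the position of each new cell.

After inserting 4: P = [[4]].
After inserting 5: P = [[4, 5]].
After inserting 1: P = [[1, 5], [4]].
After inserting 7: P = [[1, 5, 7], [4]].
After inserting 2: P = [[1, 2, 7], [4, 5]].
After inserting 6: P = [[1, 2, 6], [4, 5, 7]].
After inserting 8: P = [[1, 2, 6, 8], [4, 5, 7]].
After inserting 3: P = [[1, 2, 3, 8], [4, 5, 6], [7]].

So P = [[1, 2, 3, 8], [4, 5, 6], [7]], Q = [[1, 2, 4, 7], [3, 5, 6], [8]].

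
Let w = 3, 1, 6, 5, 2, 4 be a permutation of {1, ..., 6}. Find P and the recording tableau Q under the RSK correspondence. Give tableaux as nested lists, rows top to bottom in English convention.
Insert each entry of the permutation into P by Schensted row insertion, recording in Q the position of each new cell.

Insert 3: appended to row 1. P = [[3]].
Insert 1: 1 bumps 3 from row 1; 3 starts row 2. P = [[1], [3]].
Insert 6: appended to row 1. P = [[1, 6], [3]].
Insert 5: 5 bumps 6 from row 1; 6 appends to row 2. P = [[1, 5], [3, 6]].
Insert 2: 2 bumps 5 from row 1; 5 bumps 6 from row 2; 6 starts row 3. P = [[1, 2], [3, 5], [6]].
Insert 4: appended to row 1. P = [[1, 2, 4], [3, 5], [6]].

So P = [[1, 2, 4], [3, 5], [6]], Q = [[1, 3, 6], [2, 4], [5]].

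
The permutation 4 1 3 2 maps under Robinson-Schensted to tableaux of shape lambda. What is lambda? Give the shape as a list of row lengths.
[2, 1, 1]

RSK row insertion gives P = [[1, 2], [3], [4]], which has shape [2, 1, 1].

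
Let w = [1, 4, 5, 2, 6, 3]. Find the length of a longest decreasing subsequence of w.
2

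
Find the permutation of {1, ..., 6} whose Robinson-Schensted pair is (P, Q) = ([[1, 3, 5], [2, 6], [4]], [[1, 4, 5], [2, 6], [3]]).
4 2 1 3 6 5

Reverse the RSK construction: for i from n down to 1, find the cell of Q containing i, remove the entry at that cell from P, and reverse-bump it up through P; the value ejected from row 1 is w(i).

Step i=6: Q has 6 at row 2, column 2; remove 6 from row 2 of P and reverse-bump: 6 enters row 1 and ejects 5. So w(6) = 5. P is now [[1, 3, 6], [2], [4]].
Step i=5: Q has 5 at row 1, column 3; remove that cell from P, ejecting 6. So w(5) = 6. P is now [[1, 3], [2], [4]].
Step i=4: Q has 4 at row 1, column 2; remove that cell from P, ejecting 3. So w(4) = 3. P is now [[1], [2], [4]].
Step i=3: Q has 3 at row 3, column 1; remove 4 from row 3 of P and reverse-bump: 4 enters row 2 and ejects 2; 2 enters row 1 and ejects 1. So w(3) = 1. P is now [[2], [4]].
Step i=2: Q has 2 at row 2, column 1; remove 4 from row 2 of P and reverse-bump: 4 enters row 1 and ejects 2. So w(2) = 2. P is now [[4]].
Step i=1: Q has 1 at row 1, column 1; remove that cell from P, ejecting 4. So w(1) = 4. P is now [].

So w = 4 2 1 3 6 5.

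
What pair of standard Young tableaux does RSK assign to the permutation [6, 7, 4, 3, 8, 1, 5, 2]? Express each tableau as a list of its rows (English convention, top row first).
P = [[1, 2, 8], [3, 5], [4, 7], [6]], Q = [[1, 2, 5], [3, 7], [4, 8], [6]]

Insert each entry of the permutation into P by Schensted row insertion, recording in Q the position of each new cell.

Insert 6: appended to row 1. P = [[6]], Q = [[1]].
Insert 7: appended to row 1. P = [[6, 7]], Q = [[1, 2]].
Insert 4: 4 bumps 6 from row 1; 6 starts row 2. P = [[4, 7], [6]], Q = [[1, 2], [3]].
Insert 3: 3 bumps 4 from row 1; 4 bumps 6 from row 2; 6 starts row 3. P = [[3, 7], [4], [6]], Q = [[1, 2], [3], [4]].
Insert 8: appended to row 1. P = [[3, 7, 8], [4], [6]], Q = [[1, 2, 5], [3], [4]].
Insert 1: 1 bumps 3 from row 1; 3 bumps 4 from row 2; 4 bumps 6 from row 3; 6 starts row 4. P = [[1, 7, 8], [3], [4], [6]], Q = [[1, 2, 5], [3], [4], [6]].
Insert 5: 5 bumps 7 from row 1; 7 appends to row 2. P = [[1, 5, 8], [3, 7], [4], [6]], Q = [[1, 2, 5], [3, 7], [4], [6]].
Insert 2: 2 bumps 5 from row 1; 5 bumps 7 from row 2; 7 appends to row 3. P = [[1, 2, 8], [3, 5], [4, 7], [6]], Q = [[1, 2, 5], [3, 7], [4, 8], [6]].

So P = [[1, 2, 8], [3, 5], [4, 7], [6]], Q = [[1, 2, 5], [3, 7], [4, 8], [6]].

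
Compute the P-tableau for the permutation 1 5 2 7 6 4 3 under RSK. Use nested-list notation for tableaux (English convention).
Insert 1: appended to row 1. P = [[1]].
Insert 5: appended to row 1. P = [[1, 5]].
Insert 2: 2 bumps 5 from row 1; 5 starts row 2. P = [[1, 2], [5]].
Insert 7: appended to row 1. P = [[1, 2, 7], [5]].
Insert 6: 6 bumps 7 from row 1; 7 appends to row 2. P = [[1, 2, 6], [5, 7]].
Insert 4: 4 bumps 6 from row 1; 6 bumps 7 from row 2; 7 starts row 3. P = [[1, 2, 4], [5, 6], [7]].
Insert 3: 3 bumps 4 from row 1; 4 bumps 5 from row 2; 5 bumps 7 from row 3; 7 starts row 4. P = [[1, 2, 3], [4, 6], [5], [7]].

So P = [[1, 2, 3], [4, 6], [5], [7]].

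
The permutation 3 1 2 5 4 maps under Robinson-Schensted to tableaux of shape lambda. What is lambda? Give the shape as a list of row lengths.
[3, 2]

Row-insert each entry into an empty tableau.

After inserting 3: P = [[3]].
After inserting 1: P = [[1], [3]].
After inserting 2: P = [[1, 2], [3]].
After inserting 5: P = [[1, 2, 5], [3]].
After inserting 4: P = [[1, 2, 4], [3, 5]].

The final insertion tableau P = [[1, 2, 4], [3, 5]] has shape [3, 2].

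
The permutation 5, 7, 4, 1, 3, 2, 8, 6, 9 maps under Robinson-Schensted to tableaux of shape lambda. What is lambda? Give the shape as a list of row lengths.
Row-insert each entry into an empty tableau.

After inserting 5: P = [[5]].
After inserting 7: P = [[5, 7]].
After inserting 4: P = [[4, 7], [5]].
After inserting 1: P = [[1, 7], [4], [5]].
After inserting 3: P = [[1, 3], [4, 7], [5]].
After inserting 2: P = [[1, 2], [3, 7], [4], [5]].
After inserting 8: P = [[1, 2, 8], [3, 7], [4], [5]].
After inserting 6: P = [[1, 2, 6], [3, 7, 8], [4], [5]].
After inserting 9: P = [[1, 2, 6, 9], [3, 7, 8], [4], [5]].

The final insertion tableau P = [[1, 2, 6, 9], [3, 7, 8], [4], [5]] has shape [4, 3, 1, 1].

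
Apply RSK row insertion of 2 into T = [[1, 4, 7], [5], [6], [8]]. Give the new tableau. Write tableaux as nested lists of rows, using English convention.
[[1, 2, 7], [4], [5], [6], [8]]

In row 1, 2 replaces 4 (the leftmost entry greater than 2); 4 is bumped to row 2. In row 2, 4 replaces 5 (the leftmost entry greater than 4); 5 is bumped to row 3. In row 3, 5 replaces 6 (the leftmost entry greater than 5); 6 is bumped to row 4. In row 4, 6 replaces 8 (the leftmost entry greater than 6); 8 is bumped to row 5. 8 starts a new row 5. The new tableau is [[1, 2, 7], [4], [5], [6], [8]].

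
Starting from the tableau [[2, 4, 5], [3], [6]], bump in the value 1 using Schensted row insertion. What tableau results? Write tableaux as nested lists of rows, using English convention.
[[1, 4, 5], [2], [3], [6]]

In row 1, 1 replaces 2 (the leftmost entry greater than 1); 2 is bumped to row 2. In row 2, 2 replaces 3 (the leftmost entry greater than 2); 3 is bumped to row 3. In row 3, 3 replaces 6 (the leftmost entry greater than 3); 6 is bumped to row 4. 6 starts a new row 4. The new tableau is [[1, 4, 5], [2], [3], [6]].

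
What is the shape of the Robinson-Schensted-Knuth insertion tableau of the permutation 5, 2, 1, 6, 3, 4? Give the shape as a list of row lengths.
[3, 2, 1]

Row-insert each entry into an empty tableau.

After inserting 5: P = [[5]].
After inserting 2: P = [[2], [5]].
After inserting 1: P = [[1], [2], [5]].
After inserting 6: P = [[1, 6], [2], [5]].
After inserting 3: P = [[1, 3], [2, 6], [5]].
After inserting 4: P = [[1, 3, 4], [2, 6], [5]].

The final insertion tableau P = [[1, 3, 4], [2, 6], [5]] has shape [3, 2, 1].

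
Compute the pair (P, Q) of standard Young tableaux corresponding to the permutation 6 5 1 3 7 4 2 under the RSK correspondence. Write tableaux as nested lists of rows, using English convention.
P = [[1, 2, 4], [3, 7], [5], [6]], Q = [[1, 4, 5], [2, 6], [3], [7]]

Insert each entry of the permutation into P by Schensted row insertion, recording in Q the position of each new cell.

Insert 6: appended to row 1. P = [[6]].
Insert 5: 5 bumps 6 from row 1; 6 starts row 2. P = [[5], [6]].
Insert 1: 1 bumps 5 from row 1; 5 bumps 6 from row 2; 6 starts row 3. P = [[1], [5], [6]].
Insert 3: appended to row 1. P = [[1, 3], [5], [6]].
Insert 7: appended to row 1. P = [[1, 3, 7], [5], [6]].
Insert 4: 4 bumps 7 from row 1; 7 appends to row 2. P = [[1, 3, 4], [5, 7], [6]].
Insert 2: 2 bumps 3 from row 1; 3 bumps 5 from row 2; 5 bumps 6 from row 3; 6 starts row 4. P = [[1, 2, 4], [3, 7], [5], [6]].

So P = [[1, 2, 4], [3, 7], [5], [6]], Q = [[1, 4, 5], [2, 6], [3], [7]].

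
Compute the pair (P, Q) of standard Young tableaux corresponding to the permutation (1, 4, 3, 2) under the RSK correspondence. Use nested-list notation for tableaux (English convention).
Insert each entry of the permutation into P by Schensted row insertion, recording in Q the position of each new cell.

Insert 1: appended to row 1. P = [[1]].
Insert 4: appended to row 1. P = [[1, 4]].
Insert 3: 3 bumps 4 from row 1; 4 starts row 2. P = [[1, 3], [4]].
Insert 2: 2 bumps 3 from row 1; 3 bumps 4 from row 2; 4 starts row 3. P = [[1, 2], [3], [4]].

So P = [[1, 2], [3], [4]], Q = [[1, 2], [3], [4]].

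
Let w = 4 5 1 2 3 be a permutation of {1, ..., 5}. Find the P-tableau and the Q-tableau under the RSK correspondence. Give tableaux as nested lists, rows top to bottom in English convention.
Insert each entry of the permutation into P by Schensted row insertion, recording in Q the position of each new cell.

Insert 4: appended to row 1. P = [[4]], Q = [[1]].
Insert 5: appended to row 1. P = [[4, 5]], Q = [[1, 2]].
Insert 1: 1 bumps 4 from row 1; 4 starts row 2. P = [[1, 5], [4]], Q = [[1, 2], [3]].
Insert 2: 2 bumps 5 from row 1; 5 appends to row 2. P = [[1, 2], [4, 5]], Q = [[1, 2], [3, 4]].
Insert 3: appended to row 1. P = [[1, 2, 3], [4, 5]], Q = [[1, 2, 5], [3, 4]].

So P = [[1, 2, 3], [4, 5]], Q = [[1, 2, 5], [3, 4]].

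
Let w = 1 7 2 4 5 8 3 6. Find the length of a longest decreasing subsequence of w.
3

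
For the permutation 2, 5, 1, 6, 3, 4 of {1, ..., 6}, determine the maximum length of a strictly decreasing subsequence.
2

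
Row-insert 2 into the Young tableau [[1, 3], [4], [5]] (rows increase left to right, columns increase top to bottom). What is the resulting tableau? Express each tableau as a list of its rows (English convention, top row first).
[[1, 2], [3], [4], [5]]

In row 1, 2 replaces 3 (the leftmost entry greater than 2); 3 is bumped to row 2. In row 2, 3 replaces 4 (the leftmost entry greater than 3); 4 is bumped to row 3. In row 3, 4 replaces 5 (the leftmost entry greater than 4); 5 is bumped to row 4. 5 starts a new row 4. The new tableau is [[1, 2], [3], [4], [5]].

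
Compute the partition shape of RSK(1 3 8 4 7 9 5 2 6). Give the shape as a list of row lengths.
[5, 2, 1, 1]

RSK row insertion gives P = [[1, 2, 4, 5, 6], [3, 9], [7], [8]], which has shape [5, 2, 1, 1].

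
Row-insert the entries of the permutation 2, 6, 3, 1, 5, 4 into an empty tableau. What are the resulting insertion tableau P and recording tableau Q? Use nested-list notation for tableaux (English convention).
P = [[1, 3, 4], [2, 5], [6]], Q = [[1, 2, 5], [3, 6], [4]]

Insert each entry of the permutation into P by Schensted row insertion, recording in Q the position of each new cell.

Insert 2: appended to row 1. P = [[2]].
Insert 6: appended to row 1. P = [[2, 6]].
Insert 3: 3 bumps 6 from row 1; 6 starts row 2. P = [[2, 3], [6]].
Insert 1: 1 bumps 2 from row 1; 2 bumps 6 from row 2; 6 starts row 3. P = [[1, 3], [2], [6]].
Insert 5: appended to row 1. P = [[1, 3, 5], [2], [6]].
Insert 4: 4 bumps 5 from row 1; 5 appends to row 2. P = [[1, 3, 4], [2, 5], [6]].

So P = [[1, 3, 4], [2, 5], [6]], Q = [[1, 2, 5], [3, 6], [4]].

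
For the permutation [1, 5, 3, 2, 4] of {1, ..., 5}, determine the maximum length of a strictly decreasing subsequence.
3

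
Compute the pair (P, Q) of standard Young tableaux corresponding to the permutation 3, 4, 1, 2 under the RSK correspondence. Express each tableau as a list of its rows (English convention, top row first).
P = [[1, 2], [3, 4]], Q = [[1, 2], [3, 4]]

Insert each entry of the permutation into P by Schensted row insertion, recording in Q the position of each new cell.

After inserting 3: P = [[3]].
After inserting 4: P = [[3, 4]].
After inserting 1: P = [[1, 4], [3]].
After inserting 2: P = [[1, 2], [3, 4]].

So P = [[1, 2], [3, 4]], Q = [[1, 2], [3, 4]].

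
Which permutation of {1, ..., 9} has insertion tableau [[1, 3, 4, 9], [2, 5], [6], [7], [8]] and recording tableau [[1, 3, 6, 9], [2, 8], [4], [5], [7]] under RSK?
Reverse the RSK construction: for i from n down to 1, find the cell of Q containing i, remove the entry at that cell from P, and reverse-bump it up through P; the value ejected from row 1 is w(i).

Step i=9: Q has 9 at row 1, column 4; remove that cell from P, ejecting 9. So w(9) = 9. P is now [[1, 3, 4], [2, 5], [6], [7], [8]].
Step i=8: Q has 8 at row 2, column 2; remove 5 from row 2 of P and reverse-bump: 5 enters row 1 and ejects 4. So w(8) = 4. P is now [[1, 3, 5], [2], [6], [7], [8]].
Step i=7: Q has 7 at row 5, column 1; remove 8 from row 5 of P and reverse-bump: 8 enters row 4 and ejects 7; 7 enters row 3 and ejects 6; 6 enters row 2 and ejects 2; 2 enters row 1 and ejects 1. So w(7) = 1. P is now [[2, 3, 5], [6], [7], [8]].
Step i=6: Q has 6 at row 1, column 3; remove that cell from P, ejecting 5. So w(6) = 5. P is now [[2, 3], [6], [7], [8]].
Step i=5: Q has 5 at row 4, column 1; remove 8 from row 4 of P and reverse-bump: 8 enters row 3 and ejects 7; 7 enters row 2 and ejects 6; 6 enters row 1 and ejects 3. So w(5) = 3. P is now [[2, 6], [7], [8]].
Step i=4: Q has 4 at row 3, column 1; remove 8 from row 3 of P and reverse-bump: 8 enters row 2 and ejects 7; 7 enters row 1 and ejects 6. So w(4) = 6. P is now [[2, 7], [8]].
Step i=3: Q has 3 at row 1, column 2; remove that cell from P, ejecting 7. So w(3) = 7. P is now [[2], [8]].
Step i=2: Q has 2 at row 2, column 1; remove 8 from row 2 of P and reverse-bump: 8 enters row 1 and ejects 2. So w(2) = 2. P is now [[8]].
Step i=1: Q has 1 at row 1, column 1; remove that cell from P, ejecting 8. So w(1) = 8. P is now [].

So w = 8 2 7 6 3 5 1 4 9.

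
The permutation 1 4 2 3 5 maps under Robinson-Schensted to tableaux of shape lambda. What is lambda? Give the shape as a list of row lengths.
Row-insert each entry into an empty tableau.

After inserting 1: P = [[1]].
After inserting 4: P = [[1, 4]].
After inserting 2: P = [[1, 2], [4]].
After inserting 3: P = [[1, 2, 3], [4]].
After inserting 5: P = [[1, 2, 3, 5], [4]].

The final insertion tableau P = [[1, 2, 3, 5], [4]] has shape [4, 1].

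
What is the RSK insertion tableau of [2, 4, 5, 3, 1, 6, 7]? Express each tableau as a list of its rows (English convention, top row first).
Insert 2: appended to row 1. P = [[2]].
Insert 4: appended to row 1. P = [[2, 4]].
Insert 5: appended to row 1. P = [[2, 4, 5]].
Insert 3: 3 bumps 4 from row 1; 4 starts row 2. P = [[2, 3, 5], [4]].
Insert 1: 1 bumps 2 from row 1; 2 bumps 4 from row 2; 4 starts row 3. P = [[1, 3, 5], [2], [4]].
Insert 6: appended to row 1. P = [[1, 3, 5, 6], [2], [4]].
Insert 7: appended to row 1. P = [[1, 3, 5, 6, 7], [2], [4]].

So P = [[1, 3, 5, 6, 7], [2], [4]].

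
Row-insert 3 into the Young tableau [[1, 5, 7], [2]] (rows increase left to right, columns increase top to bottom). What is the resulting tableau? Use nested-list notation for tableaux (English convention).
In row 1, 3 replaces 5 (the leftmost entry greater than 3); 5 is bumped to row 2. 5 is appended to row 2. The new tableau is [[1, 3, 7], [2, 5]].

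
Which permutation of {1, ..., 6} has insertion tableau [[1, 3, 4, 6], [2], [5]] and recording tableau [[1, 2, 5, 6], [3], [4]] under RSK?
Reverse RSK: for i = n, n-1, ..., 1, locate i in Q, remove the corresponding corner cell from P, and reverse-bump its entry up through P; the value ejected from row 1 is w(i).

So w = 2 5 3 1 4 6.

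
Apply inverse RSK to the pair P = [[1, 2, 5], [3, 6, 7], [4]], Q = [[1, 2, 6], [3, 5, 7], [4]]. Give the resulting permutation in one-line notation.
Reverse the RSK construction: for i from n down to 1, find the cell of Q containing i, remove the entry at that cell from P, and reverse-bump it up through P; the value ejected from row 1 is w(i).

Step i=7: Q has 7 at row 2, column 3; remove 7 from row 2 of P and reverse-bump: 7 enters row 1 and ejects 5. So w(7) = 5. P is now [[1, 2, 7], [3, 6], [4]].
Step i=6: Q has 6 at row 1, column 3; remove that cell from P, ejecting 7. So w(6) = 7. P is now [[1, 2], [3, 6], [4]].
Step i=5: Q has 5 at row 2, column 2; remove 6 from row 2 of P and reverse-bump: 6 enters row 1 and ejects 2. So w(5) = 2. P is now [[1, 6], [3], [4]].
Step i=4: Q has 4 at row 3, column 1; remove 4 from row 3 of P and reverse-bump: 4 enters row 2 and ejects 3; 3 enters row 1 and ejects 1. So w(4) = 1. P is now [[3, 6], [4]].
Step i=3: Q has 3 at row 2, column 1; remove 4 from row 2 of P and reverse-bump: 4 enters row 1 and ejects 3. So w(3) = 3. P is now [[4, 6]].
Step i=2: Q has 2 at row 1, column 2; remove that cell from P, ejecting 6. So w(2) = 6. P is now [[4]].
Step i=1: Q has 1 at row 1, column 1; remove that cell from P, ejecting 4. So w(1) = 4. P is now [].

So w = 4 6 3 1 2 7 5.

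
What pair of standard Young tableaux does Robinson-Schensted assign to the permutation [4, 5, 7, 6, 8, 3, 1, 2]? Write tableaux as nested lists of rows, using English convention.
Insert each entry of the permutation into P by Schensted row insertion, recording in Q the position of each new cell.

Insert 4: appended to row 1. P = [[4]].
Insert 5: appended to row 1. P = [[4, 5]].
Insert 7: appended to row 1. P = [[4, 5, 7]].
Insert 6: 6 bumps 7 from row 1; 7 starts row 2. P = [[4, 5, 6], [7]].
Insert 8: appended to row 1. P = [[4, 5, 6, 8], [7]].
Insert 3: 3 bumps 4 from row 1; 4 bumps 7 from row 2; 7 starts row 3. P = [[3, 5, 6, 8], [4], [7]].
Insert 1: 1 bumps 3 from row 1; 3 bumps 4 from row 2; 4 bumps 7 from row 3; 7 starts row 4. P = [[1, 5, 6, 8], [3], [4], [7]].
Insert 2: 2 bumps 5 from row 1; 5 appends to row 2. P = [[1, 2, 6, 8], [3, 5], [4], [7]].

So P = [[1, 2, 6, 8], [3, 5], [4], [7]], Q = [[1, 2, 3, 5], [4, 8], [6], [7]].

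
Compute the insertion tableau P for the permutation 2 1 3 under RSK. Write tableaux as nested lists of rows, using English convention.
Insert 2: appended to row 1. P = [[2]].
Insert 1: 1 bumps 2 from row 1; 2 starts row 2. P = [[1], [2]].
Insert 3: appended to row 1. P = [[1, 3], [2]].

So P = [[1, 3], [2]].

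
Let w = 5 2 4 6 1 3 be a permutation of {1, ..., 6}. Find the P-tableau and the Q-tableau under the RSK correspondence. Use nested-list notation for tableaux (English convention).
P = [[1, 3, 6], [2, 4], [5]], Q = [[1, 3, 4], [2, 6], [5]]

Insert each entry of the permutation into P by Schensted row insertion, recording in Q the position of each new cell.

Insert 5: appended to row 1. P = [[5]], Q = [[1]].
Insert 2: 2 bumps 5 from row 1; 5 starts row 2. P = [[2], [5]], Q = [[1], [2]].
Insert 4: appended to row 1. P = [[2, 4], [5]], Q = [[1, 3], [2]].
Insert 6: appended to row 1. P = [[2, 4, 6], [5]], Q = [[1, 3, 4], [2]].
Insert 1: 1 bumps 2 from row 1; 2 bumps 5 from row 2; 5 starts row 3. P = [[1, 4, 6], [2], [5]], Q = [[1, 3, 4], [2], [5]].
Insert 3: 3 bumps 4 from row 1; 4 appends to row 2. P = [[1, 3, 6], [2, 4], [5]], Q = [[1, 3, 4], [2, 6], [5]].

So P = [[1, 3, 6], [2, 4], [5]], Q = [[1, 3, 4], [2, 6], [5]].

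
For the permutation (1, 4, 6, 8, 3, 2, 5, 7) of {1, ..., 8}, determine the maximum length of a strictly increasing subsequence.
4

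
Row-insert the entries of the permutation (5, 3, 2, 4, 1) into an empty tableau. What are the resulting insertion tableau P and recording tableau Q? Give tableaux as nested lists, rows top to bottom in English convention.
P = [[1, 4], [2], [3], [5]], Q = [[1, 4], [2], [3], [5]]

Insert each entry of the permutation into P by Schensted row insertion, recording in Q the position of each new cell.

After inserting 5: P = [[5]].
After inserting 3: P = [[3], [5]].
After inserting 2: P = [[2], [3], [5]].
After inserting 4: P = [[2, 4], [3], [5]].
After inserting 1: P = [[1, 4], [2], [3], [5]].

So P = [[1, 4], [2], [3], [5]], Q = [[1, 4], [2], [3], [5]].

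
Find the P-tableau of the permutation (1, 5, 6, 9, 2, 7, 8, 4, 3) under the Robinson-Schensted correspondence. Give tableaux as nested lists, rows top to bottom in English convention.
P = [[1, 2, 3, 7, 8], [4, 6], [5], [9]]

Insert 1: appended to row 1. P = [[1]].
Insert 5: appended to row 1. P = [[1, 5]].
Insert 6: appended to row 1. P = [[1, 5, 6]].
Insert 9: appended to row 1. P = [[1, 5, 6, 9]].
Insert 2: 2 bumps 5 from row 1; 5 starts row 2. P = [[1, 2, 6, 9], [5]].
Insert 7: 7 bumps 9 from row 1; 9 appends to row 2. P = [[1, 2, 6, 7], [5, 9]].
Insert 8: appended to row 1. P = [[1, 2, 6, 7, 8], [5, 9]].
Insert 4: 4 bumps 6 from row 1; 6 bumps 9 from row 2; 9 starts row 3. P = [[1, 2, 4, 7, 8], [5, 6], [9]].
Insert 3: 3 bumps 4 from row 1; 4 bumps 5 from row 2; 5 bumps 9 from row 3; 9 starts row 4. P = [[1, 2, 3, 7, 8], [4, 6], [5], [9]].

So P = [[1, 2, 3, 7, 8], [4, 6], [5], [9]].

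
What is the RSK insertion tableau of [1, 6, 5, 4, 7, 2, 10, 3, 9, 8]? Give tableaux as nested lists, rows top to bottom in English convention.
Insert 1: appended to row 1. P = [[1]].
Insert 6: appended to row 1. P = [[1, 6]].
Insert 5: 5 bumps 6 from row 1; 6 starts row 2. P = [[1, 5], [6]].
Insert 4: 4 bumps 5 from row 1; 5 bumps 6 from row 2; 6 starts row 3. P = [[1, 4], [5], [6]].
Insert 7: appended to row 1. P = [[1, 4, 7], [5], [6]].
Insert 2: 2 bumps 4 from row 1; 4 bumps 5 from row 2; 5 bumps 6 from row 3; 6 starts row 4. P = [[1, 2, 7], [4], [5], [6]].
Insert 10: appended to row 1. P = [[1, 2, 7, 10], [4], [5], [6]].
Insert 3: 3 bumps 7 from row 1; 7 appends to row 2. P = [[1, 2, 3, 10], [4, 7], [5], [6]].
Insert 9: 9 bumps 10 from row 1; 10 appends to row 2. P = [[1, 2, 3, 9], [4, 7, 10], [5], [6]].
Insert 8: 8 bumps 9 from row 1; 9 bumps 10 from row 2; 10 appends to row 3. P = [[1, 2, 3, 8], [4, 7, 9], [5, 10], [6]].

So P = [[1, 2, 3, 8], [4, 7, 9], [5, 10], [6]].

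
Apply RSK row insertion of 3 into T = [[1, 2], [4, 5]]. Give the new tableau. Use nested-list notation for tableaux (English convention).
3 is larger than every entry of row 1, so it is appended to row 1. The new tableau is [[1, 2, 3], [4, 5]].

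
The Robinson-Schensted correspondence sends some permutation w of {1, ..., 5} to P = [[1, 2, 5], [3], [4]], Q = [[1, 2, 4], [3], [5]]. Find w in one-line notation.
1 4 3 5 2

Reverse the RSK construction: for i from n down to 1, find the cell of Q containing i, remove the entry at that cell from P, and reverse-bump it up through P; the value ejected from row 1 is w(i).

Step i=5: Q has 5 at row 3, column 1; remove 4 from row 3 of P and reverse-bump: 4 enters row 2 and ejects 3; 3 enters row 1 and ejects 2. So w(5) = 2. P is now [[1, 3, 5], [4]].
Step i=4: Q has 4 at row 1, column 3; remove that cell from P, ejecting 5. So w(4) = 5. P is now [[1, 3], [4]].
Step i=3: Q has 3 at row 2, column 1; remove 4 from row 2 of P and reverse-bump: 4 enters row 1 and ejects 3. So w(3) = 3. P is now [[1, 4]].
Step i=2: Q has 2 at row 1, column 2; remove that cell from P, ejecting 4. So w(2) = 4. P is now [[1]].
Step i=1: Q has 1 at row 1, column 1; remove that cell from P, ejecting 1. So w(1) = 1. P is now [].

So w = 1 4 3 5 2.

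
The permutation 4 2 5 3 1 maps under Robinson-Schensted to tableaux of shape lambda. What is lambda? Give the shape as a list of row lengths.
[2, 2, 1]

Row-insert each entry into an empty tableau.

After inserting 4: P = [[4]].
After inserting 2: P = [[2], [4]].
After inserting 5: P = [[2, 5], [4]].
After inserting 3: P = [[2, 3], [4, 5]].
After inserting 1: P = [[1, 3], [2, 5], [4]].

The final insertion tableau P = [[1, 3], [2, 5], [4]] has shape [2, 2, 1].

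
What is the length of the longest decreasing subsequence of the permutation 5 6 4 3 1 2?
4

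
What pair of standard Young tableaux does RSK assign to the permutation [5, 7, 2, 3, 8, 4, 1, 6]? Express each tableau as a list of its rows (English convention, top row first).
P = [[1, 3, 4, 6], [2, 7, 8], [5]], Q = [[1, 2, 5, 8], [3, 4, 6], [7]]

Insert each entry of the permutation into P by Schensted row insertion, recording in Q the position of each new cell.

Insert 5: appended to row 1. P = [[5]].
Insert 7: appended to row 1. P = [[5, 7]].
Insert 2: 2 bumps 5 from row 1; 5 starts row 2. P = [[2, 7], [5]].
Insert 3: 3 bumps 7 from row 1; 7 appends to row 2. P = [[2, 3], [5, 7]].
Insert 8: appended to row 1. P = [[2, 3, 8], [5, 7]].
Insert 4: 4 bumps 8 from row 1; 8 appends to row 2. P = [[2, 3, 4], [5, 7, 8]].
Insert 1: 1 bumps 2 from row 1; 2 bumps 5 from row 2; 5 starts row 3. P = [[1, 3, 4], [2, 7, 8], [5]].
Insert 6: appended to row 1. P = [[1, 3, 4, 6], [2, 7, 8], [5]].

So P = [[1, 3, 4, 6], [2, 7, 8], [5]], Q = [[1, 2, 5, 8], [3, 4, 6], [7]].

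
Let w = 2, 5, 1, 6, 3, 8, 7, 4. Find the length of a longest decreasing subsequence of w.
3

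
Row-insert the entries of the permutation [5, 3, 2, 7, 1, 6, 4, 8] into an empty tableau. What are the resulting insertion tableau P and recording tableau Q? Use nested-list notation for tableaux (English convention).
Insert each entry of the permutation into P by Schensted row insertion, recording in Q the position of each new cell.

Insert 5: appended to row 1. P = [[5]].
Insert 3: 3 bumps 5 from row 1; 5 starts row 2. P = [[3], [5]].
Insert 2: 2 bumps 3 from row 1; 3 bumps 5 from row 2; 5 starts row 3. P = [[2], [3], [5]].
Insert 7: appended to row 1. P = [[2, 7], [3], [5]].
Insert 1: 1 bumps 2 from row 1; 2 bumps 3 from row 2; 3 bumps 5 from row 3; 5 starts row 4. P = [[1, 7], [2], [3], [5]].
Insert 6: 6 bumps 7 from row 1; 7 appends to row 2. P = [[1, 6], [2, 7], [3], [5]].
Insert 4: 4 bumps 6 from row 1; 6 bumps 7 from row 2; 7 appends to row 3. P = [[1, 4], [2, 6], [3, 7], [5]].
Insert 8: appended to row 1. P = [[1, 4, 8], [2, 6], [3, 7], [5]].

So P = [[1, 4, 8], [2, 6], [3, 7], [5]], Q = [[1, 4, 8], [2, 6], [3, 7], [5]].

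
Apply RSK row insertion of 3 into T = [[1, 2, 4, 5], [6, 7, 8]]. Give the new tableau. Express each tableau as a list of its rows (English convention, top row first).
In row 1, 3 replaces 4 (the leftmost entry greater than 3); 4 is bumped to row 2. In row 2, 4 replaces 6 (the leftmost entry greater than 4); 6 is bumped to row 3. 6 starts a new row 3. The new tableau is [[1, 2, 3, 5], [4, 7, 8], [6]].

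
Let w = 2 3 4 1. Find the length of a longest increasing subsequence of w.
3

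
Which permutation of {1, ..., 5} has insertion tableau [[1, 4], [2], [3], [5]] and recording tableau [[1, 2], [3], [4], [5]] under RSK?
3 5 4 2 1

Reverse the RSK construction: for i from n down to 1, find the cell of Q containing i, remove the entry at that cell from P, and reverse-bump it up through P; the value ejected from row 1 is w(i).

Step i=5: Q has 5 at row 4, column 1; remove 5 from row 4 of P and reverse-bump: 5 enters row 3 and ejects 3; 3 enters row 2 and ejects 2; 2 enters row 1 and ejects 1. So w(5) = 1. P is now [[2, 4], [3], [5]].
Step i=4: Q has 4 at row 3, column 1; remove 5 from row 3 of P and reverse-bump: 5 enters row 2 and ejects 3; 3 enters row 1 and ejects 2. So w(4) = 2. P is now [[3, 4], [5]].
Step i=3: Q has 3 at row 2, column 1; remove 5 from row 2 of P and reverse-bump: 5 enters row 1 and ejects 4. So w(3) = 4. P is now [[3, 5]].
Step i=2: Q has 2 at row 1, column 2; remove that cell from P, ejecting 5. So w(2) = 5. P is now [[3]].
Step i=1: Q has 1 at row 1, column 1; remove that cell from P, ejecting 3. So w(1) = 3. P is now [].

So w = 3 5 4 2 1.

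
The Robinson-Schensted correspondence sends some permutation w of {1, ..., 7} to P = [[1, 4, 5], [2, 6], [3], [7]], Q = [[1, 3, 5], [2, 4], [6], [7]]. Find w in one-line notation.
3 2 7 4 6 5 1

Reverse the RSK construction: for i from n down to 1, find the cell of Q containing i, remove the entry at that cell from P, and reverse-bump it up through P; the value ejected from row 1 is w(i).

Step i=7: Q has 7 at row 4, column 1; remove 7 from row 4 of P and reverse-bump: 7 enters row 3 and ejects 3; 3 enters row 2 and ejects 2; 2 enters row 1 and ejects 1. So w(7) = 1. P is now [[2, 4, 5], [3, 6], [7]].
Step i=6: Q has 6 at row 3, column 1; remove 7 from row 3 of P and reverse-bump: 7 enters row 2 and ejects 6; 6 enters row 1 and ejects 5. So w(6) = 5. P is now [[2, 4, 6], [3, 7]].
Step i=5: Q has 5 at row 1, column 3; remove that cell from P, ejecting 6. So w(5) = 6. P is now [[2, 4], [3, 7]].
Step i=4: Q has 4 at row 2, column 2; remove 7 from row 2 of P and reverse-bump: 7 enters row 1 and ejects 4. So w(4) = 4. P is now [[2, 7], [3]].
Step i=3: Q has 3 at row 1, column 2; remove that cell from P, ejecting 7. So w(3) = 7. P is now [[2], [3]].
Step i=2: Q has 2 at row 2, column 1; remove 3 from row 2 of P and reverse-bump: 3 enters row 1 and ejects 2. So w(2) = 2. P is now [[3]].
Step i=1: Q has 1 at row 1, column 1; remove that cell from P, ejecting 3. So w(1) = 3. P is now [].

So w = 3 2 7 4 6 5 1.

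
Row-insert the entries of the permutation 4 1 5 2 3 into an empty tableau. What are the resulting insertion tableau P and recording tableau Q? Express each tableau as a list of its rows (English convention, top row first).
Insert each entry of the permutation into P by Schensted row insertion, recording in Q the position of each new cell.

Insert 4: appended to row 1. P = [[4]], Q = [[1]].
Insert 1: 1 bumps 4 from row 1; 4 starts row 2. P = [[1], [4]], Q = [[1], [2]].
Insert 5: appended to row 1. P = [[1, 5], [4]], Q = [[1, 3], [2]].
Insert 2: 2 bumps 5 from row 1; 5 appends to row 2. P = [[1, 2], [4, 5]], Q = [[1, 3], [2, 4]].
Insert 3: appended to row 1. P = [[1, 2, 3], [4, 5]], Q = [[1, 3, 5], [2, 4]].

So P = [[1, 2, 3], [4, 5]], Q = [[1, 3, 5], [2, 4]].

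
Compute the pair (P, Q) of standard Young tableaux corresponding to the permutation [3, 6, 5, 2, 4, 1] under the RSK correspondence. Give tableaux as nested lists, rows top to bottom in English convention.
Insert each entry of the permutation into P by Schensted row insertion, recording in Q the position of each new cell.

Insert 3: appended to row 1. P = [[3]], Q = [[1]].
Insert 6: appended to row 1. P = [[3, 6]], Q = [[1, 2]].
Insert 5: 5 bumps 6 from row 1; 6 starts row 2. P = [[3, 5], [6]], Q = [[1, 2], [3]].
Insert 2: 2 bumps 3 from row 1; 3 bumps 6 from row 2; 6 starts row 3. P = [[2, 5], [3], [6]], Q = [[1, 2], [3], [4]].
Insert 4: 4 bumps 5 from row 1; 5 appends to row 2. P = [[2, 4], [3, 5], [6]], Q = [[1, 2], [3, 5], [4]].
Insert 1: 1 bumps 2 from row 1; 2 bumps 3 from row 2; 3 bumps 6 from row 3; 6 starts row 4. P = [[1, 4], [2, 5], [3], [6]], Q = [[1, 2], [3, 5], [4], [6]].

So P = [[1, 4], [2, 5], [3], [6]], Q = [[1, 2], [3, 5], [4], [6]].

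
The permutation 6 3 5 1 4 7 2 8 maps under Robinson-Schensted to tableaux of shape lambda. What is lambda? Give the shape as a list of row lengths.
[4, 2, 1, 1]

Row-insert each entry into an empty tableau.

After inserting 6: P = [[6]].
After inserting 3: P = [[3], [6]].
After inserting 5: P = [[3, 5], [6]].
After inserting 1: P = [[1, 5], [3], [6]].
After inserting 4: P = [[1, 4], [3, 5], [6]].
After inserting 7: P = [[1, 4, 7], [3, 5], [6]].
After inserting 2: P = [[1, 2, 7], [3, 4], [5], [6]].
After inserting 8: P = [[1, 2, 7, 8], [3, 4], [5], [6]].

The final insertion tableau P = [[1, 2, 7, 8], [3, 4], [5], [6]] has shape [4, 2, 1, 1].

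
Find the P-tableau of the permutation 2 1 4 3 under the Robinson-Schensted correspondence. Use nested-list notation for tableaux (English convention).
P = [[1, 3], [2, 4]]

Insert 2: appended to row 1. P = [[2]].
Insert 1: 1 bumps 2 from row 1; 2 starts row 2. P = [[1], [2]].
Insert 4: appended to row 1. P = [[1, 4], [2]].
Insert 3: 3 bumps 4 from row 1; 4 appends to row 2. P = [[1, 3], [2, 4]].

So P = [[1, 3], [2, 4]].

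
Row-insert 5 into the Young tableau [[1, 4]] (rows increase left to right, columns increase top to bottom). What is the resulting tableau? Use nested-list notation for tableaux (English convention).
5 is larger than every entry of row 1, so it is appended to row 1. The new tableau is [[1, 4, 5]].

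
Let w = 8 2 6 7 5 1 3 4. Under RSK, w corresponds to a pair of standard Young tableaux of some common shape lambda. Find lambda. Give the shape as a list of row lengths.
Row-insert each entry into an empty tableau.

After inserting 8: P = [[8]].
After inserting 2: P = [[2], [8]].
After inserting 6: P = [[2, 6], [8]].
After inserting 7: P = [[2, 6, 7], [8]].
After inserting 5: P = [[2, 5, 7], [6], [8]].
After inserting 1: P = [[1, 5, 7], [2], [6], [8]].
After inserting 3: P = [[1, 3, 7], [2, 5], [6], [8]].
After inserting 4: P = [[1, 3, 4], [2, 5, 7], [6], [8]].

The final insertion tableau P = [[1, 3, 4], [2, 5, 7], [6], [8]] has shape [3, 3, 1, 1].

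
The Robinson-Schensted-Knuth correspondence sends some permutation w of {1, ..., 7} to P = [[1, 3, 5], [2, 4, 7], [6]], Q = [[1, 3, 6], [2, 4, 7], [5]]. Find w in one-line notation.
2 1 6 4 3 7 5

Reverse the RSK construction: for i from n down to 1, find the cell of Q containing i, remove the entry at that cell from P, and reverse-bump it up through P; the value ejected from row 1 is w(i).

Step i=7: Q has 7 at row 2, column 3; remove 7 from row 2 of P and reverse-bump: 7 enters row 1 and ejects 5. So w(7) = 5. P is now [[1, 3, 7], [2, 4], [6]].
Step i=6: Q has 6 at row 1, column 3; remove that cell from P, ejecting 7. So w(6) = 7. P is now [[1, 3], [2, 4], [6]].
Step i=5: Q has 5 at row 3, column 1; remove 6 from row 3 of P and reverse-bump: 6 enters row 2 and ejects 4; 4 enters row 1 and ejects 3. So w(5) = 3. P is now [[1, 4], [2, 6]].
Step i=4: Q has 4 at row 2, column 2; remove 6 from row 2 of P and reverse-bump: 6 enters row 1 and ejects 4. So w(4) = 4. P is now [[1, 6], [2]].
Step i=3: Q has 3 at row 1, column 2; remove that cell from P, ejecting 6. So w(3) = 6. P is now [[1], [2]].
Step i=2: Q has 2 at row 2, column 1; remove 2 from row 2 of P and reverse-bump: 2 enters row 1 and ejects 1. So w(2) = 1. P is now [[2]].
Step i=1: Q has 1 at row 1, column 1; remove that cell from P, ejecting 2. So w(1) = 2. P is now [].

So w = 2 1 6 4 3 7 5.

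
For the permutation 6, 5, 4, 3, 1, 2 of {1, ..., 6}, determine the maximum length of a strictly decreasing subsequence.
5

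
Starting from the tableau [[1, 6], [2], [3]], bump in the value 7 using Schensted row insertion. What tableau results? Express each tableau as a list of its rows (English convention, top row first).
[[1, 6, 7], [2], [3]]

7 is larger than every entry of row 1, so it is appended to row 1. The new tableau is [[1, 6, 7], [2], [3]].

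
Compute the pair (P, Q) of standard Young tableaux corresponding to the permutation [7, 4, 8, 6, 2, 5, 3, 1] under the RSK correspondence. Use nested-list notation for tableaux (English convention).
Insert each entry of the permutation into P by Schensted row insertion, recording in Q the position of each new cell.

Insert 7: appended to row 1. P = [[7]], Q = [[1]].
Insert 4: 4 bumps 7 from row 1; 7 starts row 2. P = [[4], [7]], Q = [[1], [2]].
Insert 8: appended to row 1. P = [[4, 8], [7]], Q = [[1, 3], [2]].
Insert 6: 6 bumps 8 from row 1; 8 appends to row 2. P = [[4, 6], [7, 8]], Q = [[1, 3], [2, 4]].
Insert 2: 2 bumps 4 from row 1; 4 bumps 7 from row 2; 7 starts row 3. P = [[2, 6], [4, 8], [7]], Q = [[1, 3], [2, 4], [5]].
Insert 5: 5 bumps 6 from row 1; 6 bumps 8 from row 2; 8 appends to row 3. P = [[2, 5], [4, 6], [7, 8]], Q = [[1, 3], [2, 4], [5, 6]].
Insert 3: 3 bumps 5 from row 1; 5 bumps 6 from row 2; 6 bumps 7 from row 3; 7 starts row 4. P = [[2, 3], [4, 5], [6, 8], [7]], Q = [[1, 3], [2, 4], [5, 6], [7]].
Insert 1: 1 bumps 2 from row 1; 2 bumps 4 from row 2; 4 bumps 6 from row 3; 6 bumps 7 from row 4; 7 starts row 5. P = [[1, 3], [2, 5], [4, 8], [6], [7]], Q = [[1, 3], [2, 4], [5, 6], [7], [8]].

So P = [[1, 3], [2, 5], [4, 8], [6], [7]], Q = [[1, 3], [2, 4], [5, 6], [7], [8]].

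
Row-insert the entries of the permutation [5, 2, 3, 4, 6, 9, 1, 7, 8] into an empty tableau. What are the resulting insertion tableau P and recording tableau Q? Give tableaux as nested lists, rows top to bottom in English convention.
P = [[1, 3, 4, 6, 7, 8], [2, 9], [5]], Q = [[1, 3, 4, 5, 6, 9], [2, 8], [7]]

Insert each entry of the permutation into P by Schensted row insertion, recording in Q the position of each new cell.

Insert 5: appended to row 1. P = [[5]].
Insert 2: 2 bumps 5 from row 1; 5 starts row 2. P = [[2], [5]].
Insert 3: appended to row 1. P = [[2, 3], [5]].
Insert 4: appended to row 1. P = [[2, 3, 4], [5]].
Insert 6: appended to row 1. P = [[2, 3, 4, 6], [5]].
Insert 9: appended to row 1. P = [[2, 3, 4, 6, 9], [5]].
Insert 1: 1 bumps 2 from row 1; 2 bumps 5 from row 2; 5 starts row 3. P = [[1, 3, 4, 6, 9], [2], [5]].
Insert 7: 7 bumps 9 from row 1; 9 appends to row 2. P = [[1, 3, 4, 6, 7], [2, 9], [5]].
Insert 8: appended to row 1. P = [[1, 3, 4, 6, 7, 8], [2, 9], [5]].

So P = [[1, 3, 4, 6, 7, 8], [2, 9], [5]], Q = [[1, 3, 4, 5, 6, 9], [2, 8], [7]].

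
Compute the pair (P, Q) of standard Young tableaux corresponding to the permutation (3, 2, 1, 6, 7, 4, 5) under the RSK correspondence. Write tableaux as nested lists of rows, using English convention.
P = [[1, 4, 5], [2, 6, 7], [3]], Q = [[1, 4, 5], [2, 6, 7], [3]]

Insert each entry of the permutation into P by Schensted row insertion, recording in Q the position of each new cell.

Insert 3: appended to row 1. P = [[3]].
Insert 2: 2 bumps 3 from row 1; 3 starts row 2. P = [[2], [3]].
Insert 1: 1 bumps 2 from row 1; 2 bumps 3 from row 2; 3 starts row 3. P = [[1], [2], [3]].
Insert 6: appended to row 1. P = [[1, 6], [2], [3]].
Insert 7: appended to row 1. P = [[1, 6, 7], [2], [3]].
Insert 4: 4 bumps 6 from row 1; 6 appends to row 2. P = [[1, 4, 7], [2, 6], [3]].
Insert 5: 5 bumps 7 from row 1; 7 appends to row 2. P = [[1, 4, 5], [2, 6, 7], [3]].

So P = [[1, 4, 5], [2, 6, 7], [3]], Q = [[1, 4, 5], [2, 6, 7], [3]].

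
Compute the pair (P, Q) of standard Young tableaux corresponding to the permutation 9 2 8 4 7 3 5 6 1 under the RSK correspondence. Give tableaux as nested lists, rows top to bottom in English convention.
Insert each entry of the permutation into P by Schensted row insertion, recording in Q the position of each new cell.

Insert 9: appended to row 1. P = [[9]].
Insert 2: 2 bumps 9 from row 1; 9 starts row 2. P = [[2], [9]].
Insert 8: appended to row 1. P = [[2, 8], [9]].
Insert 4: 4 bumps 8 from row 1; 8 bumps 9 from row 2; 9 starts row 3. P = [[2, 4], [8], [9]].
Insert 7: appended to row 1. P = [[2, 4, 7], [8], [9]].
Insert 3: 3 bumps 4 from row 1; 4 bumps 8 from row 2; 8 bumps 9 from row 3; 9 starts row 4. P = [[2, 3, 7], [4], [8], [9]].
Insert 5: 5 bumps 7 from row 1; 7 appends to row 2. P = [[2, 3, 5], [4, 7], [8], [9]].
Insert 6: appended to row 1. P = [[2, 3, 5, 6], [4, 7], [8], [9]].
Insert 1: 1 bumps 2 from row 1; 2 bumps 4 from row 2; 4 bumps 8 from row 3; 8 bumps 9 from row 4; 9 starts row 5. P = [[1, 3, 5, 6], [2, 7], [4], [8], [9]].

So P = [[1, 3, 5, 6], [2, 7], [4], [8], [9]], Q = [[1, 3, 5, 8], [2, 7], [4], [6], [9]].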